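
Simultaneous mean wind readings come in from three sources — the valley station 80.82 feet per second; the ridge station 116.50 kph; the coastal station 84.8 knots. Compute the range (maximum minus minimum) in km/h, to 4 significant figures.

the valley station: 80.82 ft/s = 88.6822 km/h.
the coastal station: 84.8 kt = 157.0496 km/h.
Spread: 157.0496 − 88.6822 = 68.37 km/h.

68.37 km/h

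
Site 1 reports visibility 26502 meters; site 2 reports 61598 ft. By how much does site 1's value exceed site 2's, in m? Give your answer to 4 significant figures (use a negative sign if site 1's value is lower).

7727 m

site 2: 61598 ft = 18775.07 m.
Difference: 26502.00 − 18775.07 = 7727 m.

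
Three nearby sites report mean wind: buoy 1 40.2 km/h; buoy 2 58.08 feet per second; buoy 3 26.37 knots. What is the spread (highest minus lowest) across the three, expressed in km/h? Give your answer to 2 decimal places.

23.53 km/h

buoy 2: 58.08 ft/s = 63.7300 km/h.
buoy 3: 26.37 kt = 48.8372 km/h.
Spread: 63.7300 − 40.2000 = 23.53 km/h.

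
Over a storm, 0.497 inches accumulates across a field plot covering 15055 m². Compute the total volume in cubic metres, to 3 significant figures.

190 cubic metres

Depth: 0.497 in × 25.4 = 12.6238 mm.
1 mm over 1 m² is 1 L, so volume = 12.6238 × 15055 = 190051.31 L = 190 m³.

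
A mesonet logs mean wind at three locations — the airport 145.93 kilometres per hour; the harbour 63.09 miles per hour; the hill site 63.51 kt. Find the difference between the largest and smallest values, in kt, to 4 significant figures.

the airport: 145.93 km/h = 78.7959 kt.
the harbour: 63.09 mph = 54.8237 kt.
Spread: 78.7959 − 54.8237 = 23.97 kt.

23.97 kt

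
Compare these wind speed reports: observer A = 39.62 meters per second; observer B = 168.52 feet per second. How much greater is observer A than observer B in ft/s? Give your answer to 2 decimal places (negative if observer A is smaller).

-38.53 ft/s

observer A: 39.62 m/s = 129.9869 ft/s.
Difference: 129.9869 − 168.5200 = -38.53 ft/s.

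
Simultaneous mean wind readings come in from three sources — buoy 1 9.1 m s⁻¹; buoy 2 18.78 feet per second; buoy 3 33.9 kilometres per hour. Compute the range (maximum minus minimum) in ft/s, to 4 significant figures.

buoy 1: 9.1 m/s = 29.8556 ft/s.
buoy 3: 33.9 km/h = 30.8946 ft/s.
Spread: 30.8946 − 18.7800 = 12.11 ft/s.

12.11 ft/s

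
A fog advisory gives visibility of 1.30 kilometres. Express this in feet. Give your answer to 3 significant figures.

1 km = 3280.84 ft, so 1.30 × 3280.84 = 4270 ft.

4270 ft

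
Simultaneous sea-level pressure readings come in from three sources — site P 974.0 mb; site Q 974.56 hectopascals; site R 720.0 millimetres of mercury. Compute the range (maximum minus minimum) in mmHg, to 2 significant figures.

11 mmHg

site P: 974.0 mb = 730.56 mmHg.
site Q: 974.56 hPa = 730.98 mmHg.
Spread: 730.98 − 720.00 = 11 mmHg.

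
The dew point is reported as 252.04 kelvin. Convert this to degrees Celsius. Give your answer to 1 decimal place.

°C = 252.04 − 273.15 = -21.1 °C.

-21.1 °C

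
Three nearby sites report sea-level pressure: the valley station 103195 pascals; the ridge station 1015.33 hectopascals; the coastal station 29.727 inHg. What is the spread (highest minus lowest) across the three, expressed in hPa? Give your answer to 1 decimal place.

the valley station: 103195 Pa = 1031.950 hPa.
the coastal station: 29.727 inHg = 1006.672 hPa.
Spread: 1031.950 − 1006.672 = 25.3 hPa.

25.3 hPa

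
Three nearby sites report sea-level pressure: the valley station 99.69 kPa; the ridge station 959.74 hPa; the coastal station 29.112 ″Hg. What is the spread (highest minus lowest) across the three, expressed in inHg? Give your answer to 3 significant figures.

1.10 inHg

the valley station: 99.69 kPa = 29.4384 inHg.
the ridge station: 959.74 hPa = 28.3411 inHg.
Spread: 29.4384 − 28.3411 = 1.10 inHg.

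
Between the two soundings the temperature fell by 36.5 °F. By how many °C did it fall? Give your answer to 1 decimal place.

A change of 1 °C equals a change of 1.8 °F: Δ°C = 36.5 × 0.5556 = 20.3 °C.

20.3 °C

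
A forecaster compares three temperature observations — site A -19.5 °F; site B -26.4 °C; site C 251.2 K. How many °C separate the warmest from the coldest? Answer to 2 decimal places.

site A: -19.5 °F = -28.611 °C.
site C: 251.2 K = -21.950 °C.
Spread: (-21.950) − (-28.611) = 6.661 °C.

6.66 °C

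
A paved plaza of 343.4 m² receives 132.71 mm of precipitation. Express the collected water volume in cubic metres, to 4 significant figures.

45.57 cubic metres

1 mm over 1 m² is 1 L, so volume = 132.71 × 343.4 = 45572.614 L = 45.57 m³.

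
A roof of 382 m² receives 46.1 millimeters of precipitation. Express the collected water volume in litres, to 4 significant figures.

1 mm over 1 m² is 1 L, so volume = 46.1 × 382 = 17610.2 L ≈ 17610 L.

17610 litres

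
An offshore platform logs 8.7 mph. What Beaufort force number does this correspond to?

8.7 mph = 3.9 m/s, which is Beaufort 3 (gentle breeze, 3.4–5.4 m/s).

Beaufort force 3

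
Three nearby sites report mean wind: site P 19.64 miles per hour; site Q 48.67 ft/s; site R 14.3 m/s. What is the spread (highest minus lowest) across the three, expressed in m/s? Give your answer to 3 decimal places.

site P: 19.64 mph = 8.77987 m/s.
site Q: 48.67 ft/s = 14.83462 m/s.
Spread: 14.83462 − 8.77987 = 6.055 m/s.

6.055 m/s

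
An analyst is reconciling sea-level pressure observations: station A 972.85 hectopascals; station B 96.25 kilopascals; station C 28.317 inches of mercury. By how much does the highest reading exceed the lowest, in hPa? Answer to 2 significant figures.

14 hPa

station B: 96.25 kPa = 962.50 hPa.
station C: 28.317 inHg = 958.92 hPa.
Spread: 972.85 − 958.92 = 14 hPa.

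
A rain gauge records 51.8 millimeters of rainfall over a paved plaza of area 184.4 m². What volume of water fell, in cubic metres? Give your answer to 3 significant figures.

1 mm over 1 m² is 1 L, so volume = 51.8 × 184.4 = 9551.92 L = 9.55 m³.

9.55 cubic metres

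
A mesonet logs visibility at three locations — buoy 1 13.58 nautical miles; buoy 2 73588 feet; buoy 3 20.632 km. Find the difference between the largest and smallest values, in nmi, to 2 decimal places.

buoy 2: 73588 ft = 12.1110 nmi.
buoy 3: 20.632 km = 11.1404 nmi.
Spread: 13.5800 − 11.1404 = 2.44 nmi.

2.44 nmi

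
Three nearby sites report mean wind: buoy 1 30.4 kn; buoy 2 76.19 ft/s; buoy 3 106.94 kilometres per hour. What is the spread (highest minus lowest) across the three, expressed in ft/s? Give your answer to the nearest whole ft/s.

buoy 1: 30.4 kt = 51.31 ft/s.
buoy 3: 106.94 km/h = 97.46 ft/s.
Spread: 97.46 − 51.31 = 46 ft/s.

46 ft/s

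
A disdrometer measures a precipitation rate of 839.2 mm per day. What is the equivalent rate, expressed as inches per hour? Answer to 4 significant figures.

839.2 mm/day × 0.0393701 in/mm × 0.0416667 day/hour = 1.377 in/hour.

1.377 in/hour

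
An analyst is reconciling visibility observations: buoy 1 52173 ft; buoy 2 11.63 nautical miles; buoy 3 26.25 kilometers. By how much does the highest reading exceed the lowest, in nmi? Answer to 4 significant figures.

buoy 1: 52173 ft = 8.58657 nmi.
buoy 3: 26.25 km = 14.17387 nmi.
Spread: 14.17387 − 8.58657 = 5.587 nmi.

5.587 nmi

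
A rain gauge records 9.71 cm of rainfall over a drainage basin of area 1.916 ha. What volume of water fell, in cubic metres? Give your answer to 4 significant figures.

Depth: 9.71 cm × 10 = 97.1 mm.
Area: 1.916 ha = 19160 m².
1 mm over 1 m² is 1 L, so volume = 97.1 × 19160 = 1860436 L = 1860 m³.

1860 cubic metres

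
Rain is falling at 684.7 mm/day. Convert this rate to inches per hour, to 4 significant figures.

684.7 mm/day × 0.0393701 in/mm × 0.0416667 day/hour = 1.123 in/hour.

1.123 in/hour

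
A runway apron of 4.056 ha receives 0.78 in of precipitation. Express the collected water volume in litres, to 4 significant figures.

Depth: 0.78 in × 25.4 = 19.812 mm.
Area: 4.056 ha = 40560 m².
1 mm over 1 m² is 1 L, so volume = 19.812 × 40560 = 803574.72 L ≈ 803600 L.

803600 litres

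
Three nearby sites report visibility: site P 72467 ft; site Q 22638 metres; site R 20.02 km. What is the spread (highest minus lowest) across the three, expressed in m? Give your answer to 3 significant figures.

2620 m

site P: 72467 ft = 22087.94 m.
site R: 20.02 km = 20020.00 m.
Spread: 22638.00 − 20020.00 = 2620 m.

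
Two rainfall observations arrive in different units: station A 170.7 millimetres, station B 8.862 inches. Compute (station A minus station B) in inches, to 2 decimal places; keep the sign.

-2.14 in

station A: 170.7 mm = 6.7205 in.
Difference: 6.7205 − 8.8620 = -2.14 in.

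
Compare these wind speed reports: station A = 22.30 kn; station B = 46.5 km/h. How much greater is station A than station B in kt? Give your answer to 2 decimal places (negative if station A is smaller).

station B: 46.5 km/h = 25.1080 kt.
Difference: 22.3000 − 25.1080 = -2.81 kt.

-2.81 kt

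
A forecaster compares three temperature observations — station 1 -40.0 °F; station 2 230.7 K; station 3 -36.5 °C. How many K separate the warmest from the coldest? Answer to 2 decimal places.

5.95 K

station 1: -40.0 °F = -40.000 °C.
station 2: 230.7 K = -42.450 °C.
Spread: (-36.500) − (-42.450) = 5.950 °C.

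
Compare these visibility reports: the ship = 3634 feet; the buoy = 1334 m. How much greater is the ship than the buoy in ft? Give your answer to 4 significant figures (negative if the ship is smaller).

the buoy: 1334 m = 4376.640 ft.
Difference: 3634.000 − 4376.640 = -742.6 ft.

-742.6 ft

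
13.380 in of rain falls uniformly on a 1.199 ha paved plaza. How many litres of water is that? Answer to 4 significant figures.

Depth: 13.380 in × 25.4 = 339.852 mm.
Area: 1.199 ha = 11990 m².
1 mm over 1 m² is 1 L, so volume = 339.852 × 11990 = 4074825.5 L ≈ 4075000 L.

4075000 litres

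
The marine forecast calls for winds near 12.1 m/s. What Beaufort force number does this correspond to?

Beaufort force 6

12.1 m/s lies in the Beaufort 6 band (strong breeze, 10.8–13.8 m/s).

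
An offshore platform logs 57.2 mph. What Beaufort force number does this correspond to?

Beaufort force 10

57.2 mph = 25.6 m/s, which is Beaufort 10 (storm, 24.5–28.4 m/s).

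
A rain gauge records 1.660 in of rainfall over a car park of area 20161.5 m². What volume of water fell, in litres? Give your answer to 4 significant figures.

850100 litres

Depth: 1.660 in × 25.4 = 42.164 mm.
1 mm over 1 m² is 1 L, so volume = 42.164 × 20161.5 = 850089.49 L ≈ 850100 L.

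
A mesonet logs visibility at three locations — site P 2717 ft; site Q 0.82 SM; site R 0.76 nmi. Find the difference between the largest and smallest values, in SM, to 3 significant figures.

0.360 SM

site P: 2717 ft = 0.51458 SM.
site R: 0.76 nmi = 0.87459 SM.
Spread: 0.87459 − 0.51458 = 0.360 SM.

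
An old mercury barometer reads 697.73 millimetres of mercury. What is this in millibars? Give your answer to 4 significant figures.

1 mmHg = 1.33322 mb, so 697.73 × 1.33322 = 930.2 mb.

930.2 mb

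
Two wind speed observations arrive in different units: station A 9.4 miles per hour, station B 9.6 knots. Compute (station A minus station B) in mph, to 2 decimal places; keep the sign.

station B: 9.6 kt = 11.0475 mph.
Difference: 9.4000 − 11.0475 = -1.65 mph.

-1.65 mph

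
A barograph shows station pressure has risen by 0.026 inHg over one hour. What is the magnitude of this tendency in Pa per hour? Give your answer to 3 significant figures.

88.0 Pa per hour

0.026 inHg / 1 h × 3386.39 Pa/inHg = 88.0 Pa/h.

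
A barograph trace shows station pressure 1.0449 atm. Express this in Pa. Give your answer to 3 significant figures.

1 atm = 101325 Pa, so 1.0449 × 101325 = 106000 Pa.

106000 Pa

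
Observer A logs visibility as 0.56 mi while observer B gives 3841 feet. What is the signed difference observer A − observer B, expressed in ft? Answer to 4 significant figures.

-884.2 ft

observer A: 0.56 SM = 2956.800 ft.
Difference: 2956.800 − 3841.000 = -884.2 ft.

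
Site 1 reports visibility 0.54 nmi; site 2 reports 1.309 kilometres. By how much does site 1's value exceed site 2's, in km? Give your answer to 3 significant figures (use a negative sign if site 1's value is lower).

-0.309 km

site 1: 0.54 nmi = 1.00008 km.
Difference: 1.00008 − 1.30900 = -0.309 km.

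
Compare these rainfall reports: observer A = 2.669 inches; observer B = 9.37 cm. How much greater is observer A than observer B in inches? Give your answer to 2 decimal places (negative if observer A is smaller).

observer B: 9.37 cm = 3.6890 in.
Difference: 2.6690 − 3.6890 = -1.02 in.

-1.02 in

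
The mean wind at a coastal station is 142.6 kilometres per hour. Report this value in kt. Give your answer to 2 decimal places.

77.00 kt

1 km/h = 0.539957 kt, so 142.6 × 0.539957 = 77.00 kt.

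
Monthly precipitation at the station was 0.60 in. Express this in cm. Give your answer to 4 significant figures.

1.524 cm

1 in = 2.54 cm, so 0.60 × 2.54 = 1.524 cm.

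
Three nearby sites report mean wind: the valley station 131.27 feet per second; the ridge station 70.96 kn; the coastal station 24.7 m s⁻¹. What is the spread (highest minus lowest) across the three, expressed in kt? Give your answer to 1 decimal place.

the valley station: 131.27 ft/s = 77.775 kt.
the coastal station: 24.7 m/s = 48.013 kt.
Spread: 77.775 − 48.013 = 29.8 kt.

29.8 kt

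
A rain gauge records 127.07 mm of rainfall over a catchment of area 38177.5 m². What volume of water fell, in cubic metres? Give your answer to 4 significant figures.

4851 cubic metres

1 mm over 1 m² is 1 L, so volume = 127.07 × 38177.5 = 4851214.9 L = 4851 m³.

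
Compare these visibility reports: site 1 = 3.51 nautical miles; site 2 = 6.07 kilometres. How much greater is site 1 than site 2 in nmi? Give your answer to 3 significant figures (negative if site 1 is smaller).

site 2: 6.07 km = 3.27754 nmi.
Difference: 3.51000 − 3.27754 = 0.232 nmi.

0.232 nmi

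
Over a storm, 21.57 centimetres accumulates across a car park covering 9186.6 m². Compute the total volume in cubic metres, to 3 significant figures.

1980 cubic metres

Depth: 21.57 cm × 10 = 215.7 mm.
1 mm over 1 m² is 1 L, so volume = 215.7 × 9186.6 = 1981549.6 L = 1980 m³.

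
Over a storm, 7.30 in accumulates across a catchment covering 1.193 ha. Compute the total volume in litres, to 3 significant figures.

Depth: 7.30 in × 25.4 = 185.42 mm.
Area: 1.193 ha = 11930 m².
1 mm over 1 m² is 1 L, so volume = 185.42 × 11930 = 2212060.6 L ≈ 2210000 L.

2210000 litres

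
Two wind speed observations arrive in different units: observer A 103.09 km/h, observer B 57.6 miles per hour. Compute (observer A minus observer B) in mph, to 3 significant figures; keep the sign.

observer A: 103.09 km/h = 64.0572 mph.
Difference: 64.0572 − 57.6000 = 6.46 mph.

6.46 mph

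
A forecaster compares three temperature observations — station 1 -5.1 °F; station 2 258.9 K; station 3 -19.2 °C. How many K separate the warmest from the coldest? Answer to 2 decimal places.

station 1: -5.1 °F = -20.611 °C.
station 2: 258.9 K = -14.250 °C.
Spread: (-14.250) − (-20.611) = 6.361 °C.

6.36 K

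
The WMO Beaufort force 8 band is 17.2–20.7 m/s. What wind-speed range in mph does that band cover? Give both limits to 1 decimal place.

38.5 to 46.3 mph

17.2–20.7 m/s × 2.237 = 38.5–46.3 mph.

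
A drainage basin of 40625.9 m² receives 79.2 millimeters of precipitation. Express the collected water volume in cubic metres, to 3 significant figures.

3220 cubic metres

1 mm over 1 m² is 1 L, so volume = 79.2 × 40625.9 = 3217571.3 L = 3220 m³.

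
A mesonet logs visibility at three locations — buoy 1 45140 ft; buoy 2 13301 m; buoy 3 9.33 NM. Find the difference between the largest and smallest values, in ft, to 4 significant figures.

buoy 2: 13301 m = 43638.45 ft.
buoy 3: 9.33 nmi = 56690.16 ft.
Spread: 56690.16 − 43638.45 = 13050 ft.

13050 ft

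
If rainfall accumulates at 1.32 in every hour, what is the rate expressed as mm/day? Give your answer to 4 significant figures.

804.7 mm/day

1.32 in/hour × 25.4 mm/in × 24 hour/day = 804.7 mm/day.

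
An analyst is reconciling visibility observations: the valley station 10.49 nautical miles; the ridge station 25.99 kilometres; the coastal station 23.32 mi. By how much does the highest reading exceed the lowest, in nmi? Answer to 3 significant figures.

the ridge station: 25.99 km = 14.0335 nmi.
the coastal station: 23.32 SM = 20.2645 nmi.
Spread: 20.2645 − 10.4900 = 9.77 nmi.

9.77 nmi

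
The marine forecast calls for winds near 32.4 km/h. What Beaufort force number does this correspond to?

Beaufort force 5

32.4 km/h = 9.0 m/s, which is Beaufort 5 (fresh breeze, 8.0–10.7 m/s).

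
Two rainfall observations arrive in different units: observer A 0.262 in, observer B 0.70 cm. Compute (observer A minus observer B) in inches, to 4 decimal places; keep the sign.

-0.0136 in

observer B: 0.70 cm = 0.275591 in.
Difference: 0.262000 − 0.275591 = -0.0136 in.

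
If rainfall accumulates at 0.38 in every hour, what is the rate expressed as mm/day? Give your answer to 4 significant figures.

0.38 in/hour × 25.4 mm/in × 24 hour/day = 231.6 mm/day.

231.6 mm/day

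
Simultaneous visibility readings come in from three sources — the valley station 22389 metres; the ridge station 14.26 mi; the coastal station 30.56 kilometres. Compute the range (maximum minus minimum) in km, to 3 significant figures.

8.17 km

the valley station: 22389 m = 22.3890 km.
the ridge station: 14.26 SM = 22.9492 km.
Spread: 30.5600 − 22.3890 = 8.17 km.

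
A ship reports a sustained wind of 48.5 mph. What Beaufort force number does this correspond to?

48.5 mph = 21.7 m/s, which is Beaufort 9 (strong gale, 20.8–24.4 m/s).

Beaufort force 9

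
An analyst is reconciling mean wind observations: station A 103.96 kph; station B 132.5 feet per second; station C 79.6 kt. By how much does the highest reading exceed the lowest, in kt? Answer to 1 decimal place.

23.5 kt

station A: 103.96 km/h = 56.134 kt.
station B: 132.5 ft/s = 78.504 kt.
Spread: 79.600 − 56.134 = 23.5 kt.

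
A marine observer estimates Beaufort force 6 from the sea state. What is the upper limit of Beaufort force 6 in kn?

Beaufort 6 (strong breeze) spans 22–27 knots.

27 kt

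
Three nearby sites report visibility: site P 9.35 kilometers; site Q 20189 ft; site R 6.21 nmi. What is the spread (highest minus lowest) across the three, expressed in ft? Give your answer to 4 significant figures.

site P: 9.35 km = 30675.85 ft.
site R: 6.21 nmi = 37732.68 ft.
Spread: 37732.68 − 20189.00 = 17540 ft.

17540 ft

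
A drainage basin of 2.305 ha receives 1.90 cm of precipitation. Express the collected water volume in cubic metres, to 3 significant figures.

Depth: 1.90 cm × 10 = 19 mm.
Area: 2.305 ha = 23050 m².
1 mm over 1 m² is 1 L, so volume = 19 × 23050 = 437950 L = 438 m³.

438 cubic metres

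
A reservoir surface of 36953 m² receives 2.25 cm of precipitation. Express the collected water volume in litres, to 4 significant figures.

831400 litres

Depth: 2.25 cm × 10 = 22.5 mm.
1 mm over 1 m² is 1 L, so volume = 22.5 × 36953 = 831442.5 L ≈ 831400 L.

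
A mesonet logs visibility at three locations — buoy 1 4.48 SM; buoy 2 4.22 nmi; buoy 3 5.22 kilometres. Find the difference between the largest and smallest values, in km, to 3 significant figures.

buoy 1: 4.48 SM = 7.2099 km.
buoy 2: 4.22 nmi = 7.8154 km.
Spread: 7.8154 − 5.2200 = 2.60 km.

2.60 km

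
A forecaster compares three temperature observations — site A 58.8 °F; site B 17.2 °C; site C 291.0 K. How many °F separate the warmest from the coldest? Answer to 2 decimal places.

5.33 °F

site A: 58.8 °F = 14.889 °C.
site C: 291.0 K = 17.850 °C.
Spread: 17.850 − 14.889 = 2.961 °C = 5.33 °F.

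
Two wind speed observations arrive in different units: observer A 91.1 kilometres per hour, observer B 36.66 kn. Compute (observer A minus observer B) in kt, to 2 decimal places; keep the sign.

12.53 kt

observer A: 91.1 km/h = 49.1901 kt.
Difference: 49.1901 − 36.6600 = 12.53 kt.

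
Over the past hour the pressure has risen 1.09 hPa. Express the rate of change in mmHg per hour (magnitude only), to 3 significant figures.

0.818 mmHg per hour

1.09 hPa / 1 h × 0.750062 mmHg/hPa = 0.818 mmHg/h.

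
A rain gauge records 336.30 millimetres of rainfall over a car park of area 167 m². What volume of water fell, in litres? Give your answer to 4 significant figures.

56160 litres

1 mm over 1 m² is 1 L, so volume = 336.3 × 167 = 56162.1 L ≈ 56160 L.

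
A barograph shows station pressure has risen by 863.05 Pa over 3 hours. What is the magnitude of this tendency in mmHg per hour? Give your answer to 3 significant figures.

2.16 mmHg per hour

863.05 Pa / 3 h × 0.00750062 mmHg/Pa = 2.16 mmHg/h.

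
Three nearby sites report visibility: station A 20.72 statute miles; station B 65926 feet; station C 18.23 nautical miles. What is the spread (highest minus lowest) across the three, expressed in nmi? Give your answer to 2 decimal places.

station A: 20.72 SM = 18.0052 nmi.
station B: 65926 ft = 10.8500 nmi.
Spread: 18.2300 − 10.8500 = 7.38 nmi.

7.38 nmi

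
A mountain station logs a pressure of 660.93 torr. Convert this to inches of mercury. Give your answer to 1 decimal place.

1 mmHg = 0.0393701 inHg, so 660.93 × 0.0393701 = 26.0 inHg.

26.0 inHg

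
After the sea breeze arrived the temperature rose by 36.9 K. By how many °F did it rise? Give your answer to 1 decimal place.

66.4 °F

For a temperature change the 32° offset cancels: Δ°F = 36.9 × 1.8 = 66.4 °F.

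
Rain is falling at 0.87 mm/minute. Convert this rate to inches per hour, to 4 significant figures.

0.87 mm/minute × 0.0393701 in/mm × 60 minute/hour = 2.055 in/hour.

2.055 in/hour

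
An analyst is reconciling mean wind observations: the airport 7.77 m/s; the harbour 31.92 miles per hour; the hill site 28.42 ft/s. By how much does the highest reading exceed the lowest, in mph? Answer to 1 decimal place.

14.5 mph

the airport: 7.77 m/s = 17.381 mph.
the hill site: 28.42 ft/s = 19.377 mph.
Spread: 31.920 − 17.381 = 14.5 mph.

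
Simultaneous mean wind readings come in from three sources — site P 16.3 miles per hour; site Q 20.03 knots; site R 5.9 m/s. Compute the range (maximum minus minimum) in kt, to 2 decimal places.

8.56 kt

site P: 16.3 mph = 14.1643 kt.
site R: 5.9 m/s = 11.4687 kt.
Spread: 20.0300 − 11.4687 = 8.56 kt.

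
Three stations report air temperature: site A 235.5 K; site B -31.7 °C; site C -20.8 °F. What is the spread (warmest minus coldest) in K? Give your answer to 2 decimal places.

site A: 235.5 K = -37.650 °C.
site C: -20.8 °F = -29.333 °C.
Spread: (-29.333) − (-37.650) = 8.317 °C.

8.32 K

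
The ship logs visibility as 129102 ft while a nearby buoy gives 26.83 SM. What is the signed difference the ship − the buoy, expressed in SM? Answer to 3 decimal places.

the ship: 129102 ft = 24.45114 SM.
Difference: 24.45114 − 26.83000 = -2.379 SM.

-2.379 SM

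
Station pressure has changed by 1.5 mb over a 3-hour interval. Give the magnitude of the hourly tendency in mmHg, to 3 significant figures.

1.5 mb / 3 h × 0.750062 mmHg/mb = 0.375 mmHg/h.

0.375 mmHg per hour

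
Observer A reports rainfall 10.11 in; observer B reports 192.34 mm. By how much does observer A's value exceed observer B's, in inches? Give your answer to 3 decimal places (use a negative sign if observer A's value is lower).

observer B: 192.34 mm = 7.57244 in.
Difference: 10.11000 − 7.57244 = 2.538 in.

2.538 in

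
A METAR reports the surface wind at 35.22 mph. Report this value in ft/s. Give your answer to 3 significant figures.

51.7 ft/s

1 mph = 1.46667 ft/s, so 35.22 × 1.46667 = 51.7 ft/s.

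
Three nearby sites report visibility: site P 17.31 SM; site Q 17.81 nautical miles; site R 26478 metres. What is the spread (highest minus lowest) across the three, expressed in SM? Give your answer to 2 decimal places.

site Q: 17.81 nmi = 20.4954 SM.
site R: 26478 m = 16.4527 SM.
Spread: 20.4954 − 16.4527 = 4.04 SM.

4.04 SM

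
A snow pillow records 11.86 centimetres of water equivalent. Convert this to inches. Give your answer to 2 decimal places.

1 cm = 0.393701 in, so 11.86 × 0.393701 = 4.67 in.

4.67 in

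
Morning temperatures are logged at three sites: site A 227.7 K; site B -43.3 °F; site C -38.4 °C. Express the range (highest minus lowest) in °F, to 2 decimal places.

12.69 °F

site A: 227.7 K = -45.450 °C.
site B: -43.3 °F = -41.833 °C.
Spread: (-38.400) − (-45.450) = 7.050 °C = 12.69 °F.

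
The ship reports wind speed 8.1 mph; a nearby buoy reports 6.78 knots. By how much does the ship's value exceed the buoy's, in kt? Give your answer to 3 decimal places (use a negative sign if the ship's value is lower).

the ship: 8.1 mph = 7.03871 kt.
Difference: 7.03871 − 6.78000 = 0.259 kt.

0.259 kt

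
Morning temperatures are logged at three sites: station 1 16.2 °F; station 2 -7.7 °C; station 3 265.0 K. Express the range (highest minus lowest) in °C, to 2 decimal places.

station 1: 16.2 °F = -8.778 °C.
station 3: 265.0 K = -8.150 °C.
Spread: (-7.700) − (-8.778) = 1.078 °C.

1.08 °C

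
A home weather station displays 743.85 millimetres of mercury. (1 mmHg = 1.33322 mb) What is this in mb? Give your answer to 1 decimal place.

1 mmHg = 1.33322 mb, so 743.85 × 1.33322 = 991.7 mb.

991.7 mb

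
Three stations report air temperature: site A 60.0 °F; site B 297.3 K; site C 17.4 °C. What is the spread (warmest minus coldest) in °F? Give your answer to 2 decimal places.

15.47 °F

site A: 60.0 °F = 15.556 °C.
site B: 297.3 K = 24.150 °C.
Spread: 24.150 − 15.556 = 8.594 °C = 15.47 °F.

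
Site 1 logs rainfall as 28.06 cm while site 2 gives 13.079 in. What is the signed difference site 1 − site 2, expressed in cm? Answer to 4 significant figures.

-5.161 cm

site 2: 13.079 in = 33.22066 cm.
Difference: 28.06000 − 33.22066 = -5.161 cm.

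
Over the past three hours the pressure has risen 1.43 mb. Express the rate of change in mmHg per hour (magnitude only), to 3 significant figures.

0.358 mmHg per hour

1.43 mb / 3 h × 0.750062 mmHg/mb = 0.358 mmHg/h.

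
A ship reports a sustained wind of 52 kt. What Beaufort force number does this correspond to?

52 kt lies in the Beaufort 10 band (storm, 48–55 kt).

Beaufort force 10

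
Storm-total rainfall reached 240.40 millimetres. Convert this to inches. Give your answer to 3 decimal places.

1 mm = 0.0393701 in, so 240.40 × 0.0393701 = 9.465 in.

9.465 in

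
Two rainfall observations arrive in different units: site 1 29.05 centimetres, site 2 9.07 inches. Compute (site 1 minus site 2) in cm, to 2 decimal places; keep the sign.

6.01 cm

site 2: 9.07 in = 23.0378 cm.
Difference: 29.0500 − 23.0378 = 6.01 cm.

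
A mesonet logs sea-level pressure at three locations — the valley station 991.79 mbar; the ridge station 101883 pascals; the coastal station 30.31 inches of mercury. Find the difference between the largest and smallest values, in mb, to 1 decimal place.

34.6 mb

the ridge station: 101883 Pa = 1018.830 mb.
the coastal station: 30.31 inHg = 1026.415 mb.
Spread: 1026.415 − 991.790 = 34.6 mb.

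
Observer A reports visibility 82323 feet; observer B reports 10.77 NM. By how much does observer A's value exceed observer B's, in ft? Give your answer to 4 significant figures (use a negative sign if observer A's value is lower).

16880 ft

observer B: 10.77 nmi = 65439.76 ft.
Difference: 82323.00 − 65439.76 = 16880 ft.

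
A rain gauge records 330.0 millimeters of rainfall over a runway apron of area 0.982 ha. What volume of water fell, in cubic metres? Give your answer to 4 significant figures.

3241 cubic metres

Area: 0.982 ha = 9820 m².
1 mm over 1 m² is 1 L, so volume = 330 × 9820 = 3240600 L = 3241 m³.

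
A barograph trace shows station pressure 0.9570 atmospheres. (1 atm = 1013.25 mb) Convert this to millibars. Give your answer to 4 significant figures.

969.7 mb

1 atm = 1013.25 mb, so 0.9570 × 1013.25 = 969.7 mb.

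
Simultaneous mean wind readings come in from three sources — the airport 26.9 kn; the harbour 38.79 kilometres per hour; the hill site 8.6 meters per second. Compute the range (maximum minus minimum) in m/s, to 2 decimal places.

the airport: 26.9 kt = 13.8386 m/s.
the harbour: 38.79 km/h = 10.7750 m/s.
Spread: 13.8386 − 8.6000 = 5.24 m/s.

5.24 m/s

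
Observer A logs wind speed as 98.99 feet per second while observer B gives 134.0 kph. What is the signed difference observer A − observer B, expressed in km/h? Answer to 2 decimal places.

observer A: 98.99 ft/s = 108.6197 km/h.
Difference: 108.6197 − 134.0000 = -25.38 km/h.

-25.38 km/h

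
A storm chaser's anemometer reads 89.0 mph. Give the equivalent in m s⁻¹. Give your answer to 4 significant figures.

39.79 m/s

1 mph = 0.44704 m/s, so 89.0 × 0.44704 = 39.79 m/s.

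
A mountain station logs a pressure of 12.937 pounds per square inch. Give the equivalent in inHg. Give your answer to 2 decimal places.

26.34 inHg

1 psi = 2.03602 inHg, so 12.937 × 2.03602 = 26.34 inHg.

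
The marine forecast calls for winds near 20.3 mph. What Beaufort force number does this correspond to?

Beaufort force 5

20.3 mph = 9.1 m/s, which is Beaufort 5 (fresh breeze, 8.0–10.7 m/s).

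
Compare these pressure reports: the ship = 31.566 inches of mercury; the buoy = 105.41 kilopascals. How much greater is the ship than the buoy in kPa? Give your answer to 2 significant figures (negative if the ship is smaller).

the ship: 31.566 inHg = 106.895 kPa.
Difference: 106.895 − 105.410 = 1.5 kPa.

1.5 kPa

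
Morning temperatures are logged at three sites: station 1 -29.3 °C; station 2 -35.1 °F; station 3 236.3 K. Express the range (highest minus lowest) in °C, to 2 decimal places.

station 2: -35.1 °F = -37.278 °C.
station 3: 236.3 K = -36.850 °C.
Spread: (-29.300) − (-37.278) = 7.978 °C.

7.98 °C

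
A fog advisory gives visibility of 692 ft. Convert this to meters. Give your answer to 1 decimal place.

1 ft = 0.3048 m, so 692 × 0.3048 = 210.9 m.

210.9 m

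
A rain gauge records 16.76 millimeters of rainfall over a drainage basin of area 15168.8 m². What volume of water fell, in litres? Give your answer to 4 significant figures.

1 mm over 1 m² is 1 L, so volume = 16.76 × 15168.8 = 254229.09 L ≈ 254200 L.

254200 litres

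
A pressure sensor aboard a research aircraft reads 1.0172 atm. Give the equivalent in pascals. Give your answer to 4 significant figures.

103100 Pa

1 atm = 101325 Pa, so 1.0172 × 101325 = 103100 Pa.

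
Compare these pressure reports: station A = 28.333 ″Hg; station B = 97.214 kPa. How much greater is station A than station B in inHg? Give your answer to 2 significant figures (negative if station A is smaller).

station B: 97.214 kPa = 28.7073 inHg.
Difference: 28.3330 − 28.7073 = -0.37 inHg.

-0.37 inHg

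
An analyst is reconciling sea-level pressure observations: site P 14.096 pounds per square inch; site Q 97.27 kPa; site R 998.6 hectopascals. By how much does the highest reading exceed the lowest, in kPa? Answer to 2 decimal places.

site P: 14.096 psi = 97.1885 kPa.
site R: 998.6 hPa = 99.8600 kPa.
Spread: 99.8600 − 97.1885 = 2.67 kPa.

2.67 kPa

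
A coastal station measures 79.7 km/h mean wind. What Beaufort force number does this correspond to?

Beaufort force 9

79.7 km/h = 22.1 m/s, which is Beaufort 9 (strong gale, 20.8–24.4 m/s).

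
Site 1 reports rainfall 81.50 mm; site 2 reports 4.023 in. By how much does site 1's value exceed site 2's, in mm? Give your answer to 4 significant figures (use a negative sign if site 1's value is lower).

-20.68 mm

site 2: 4.023 in = 102.1842 mm.
Difference: 81.5000 − 102.1842 = -20.68 mm.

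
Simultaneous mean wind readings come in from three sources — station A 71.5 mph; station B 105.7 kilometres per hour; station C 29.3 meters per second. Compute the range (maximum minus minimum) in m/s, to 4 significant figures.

2.663 m/s

station A: 71.5 mph = 31.96336 m/s.
station B: 105.7 km/h = 29.36111 m/s.
Spread: 31.96336 − 29.30000 = 2.663 m/s.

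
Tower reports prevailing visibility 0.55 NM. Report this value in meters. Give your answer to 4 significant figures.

1019 m

1 nmi = 1852 m, so 0.55 × 1852 = 1019 m.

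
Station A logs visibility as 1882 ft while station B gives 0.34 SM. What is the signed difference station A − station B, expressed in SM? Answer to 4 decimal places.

station A: 1882 ft = 0.356439 SM.
Difference: 0.356439 − 0.340000 = 0.0164 SM.

0.0164 SM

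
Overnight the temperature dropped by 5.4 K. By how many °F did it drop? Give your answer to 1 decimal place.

For a temperature change the 32° offset cancels: Δ°F = 5.4 × 1.8 = 9.7 °F.

9.7 °F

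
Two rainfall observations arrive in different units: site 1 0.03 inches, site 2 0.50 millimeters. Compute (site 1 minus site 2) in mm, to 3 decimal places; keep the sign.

0.262 mm

site 1: 0.03 in = 0.76200 mm.
Difference: 0.76200 − 0.50000 = 0.262 mm.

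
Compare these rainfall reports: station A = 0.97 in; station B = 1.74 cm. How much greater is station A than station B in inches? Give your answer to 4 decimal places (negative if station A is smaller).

0.2850 in

station B: 1.74 cm = 0.685039 in.
Difference: 0.970000 − 0.685039 = 0.2850 in.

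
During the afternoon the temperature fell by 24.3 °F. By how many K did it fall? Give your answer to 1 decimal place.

13.5 K

A change of 1 °C equals a change of 1.8 °F: ΔK = 24.3 × 0.5556 = 13.5 K.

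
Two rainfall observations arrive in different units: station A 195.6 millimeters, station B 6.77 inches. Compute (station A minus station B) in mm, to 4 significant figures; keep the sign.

station B: 6.77 in = 171.9580 mm.
Difference: 195.6000 − 171.9580 = 23.64 mm.

23.64 mm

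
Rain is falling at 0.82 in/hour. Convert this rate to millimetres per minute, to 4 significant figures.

0.3471 mm/minute

0.82 in/hour × 25.4 mm/in × 0.0166667 hour/minute = 0.3471 mm/minute.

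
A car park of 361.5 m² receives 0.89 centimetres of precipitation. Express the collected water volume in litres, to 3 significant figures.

3220 litres

Depth: 0.89 cm × 10 = 8.9 mm.
1 mm over 1 m² is 1 L, so volume = 8.9 × 361.5 = 3217.35 L ≈ 3220 L.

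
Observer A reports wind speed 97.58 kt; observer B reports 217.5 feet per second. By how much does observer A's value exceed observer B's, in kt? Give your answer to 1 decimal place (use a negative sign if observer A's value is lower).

-31.3 kt

observer B: 217.5 ft/s = 128.865 kt.
Difference: 97.580 − 128.865 = -31.3 kt.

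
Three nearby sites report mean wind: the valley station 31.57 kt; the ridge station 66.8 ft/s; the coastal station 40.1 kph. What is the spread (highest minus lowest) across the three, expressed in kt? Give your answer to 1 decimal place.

17.9 kt

the ridge station: 66.8 ft/s = 39.578 kt.
the coastal station: 40.1 km/h = 21.652 kt.
Spread: 39.578 − 21.652 = 17.9 kt.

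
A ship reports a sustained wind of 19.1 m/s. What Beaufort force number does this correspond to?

19.1 m/s lies in the Beaufort 8 band (gale, 17.2–20.7 m/s).

Beaufort force 8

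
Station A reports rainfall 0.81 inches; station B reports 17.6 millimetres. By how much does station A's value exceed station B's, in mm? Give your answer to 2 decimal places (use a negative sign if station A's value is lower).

station A: 0.81 in = 20.5740 mm.
Difference: 20.5740 − 17.6000 = 2.97 mm.

2.97 mm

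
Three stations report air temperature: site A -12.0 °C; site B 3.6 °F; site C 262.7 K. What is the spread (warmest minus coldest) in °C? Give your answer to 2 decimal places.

site B: 3.6 °F = -15.778 °C.
site C: 262.7 K = -10.450 °C.
Spread: (-10.450) − (-15.778) = 5.328 °C.

5.33 °C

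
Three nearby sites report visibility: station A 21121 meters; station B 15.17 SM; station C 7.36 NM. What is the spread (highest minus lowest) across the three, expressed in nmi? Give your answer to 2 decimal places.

station A: 21121 m = 11.4044 nmi.
station B: 15.17 SM = 13.1824 nmi.
Spread: 13.1824 − 7.3600 = 5.82 nmi.

5.82 nmi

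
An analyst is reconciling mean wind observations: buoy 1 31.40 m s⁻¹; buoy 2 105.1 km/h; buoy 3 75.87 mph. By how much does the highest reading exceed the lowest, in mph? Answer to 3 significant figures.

10.6 mph

buoy 1: 31.40 m/s = 70.240 mph.
buoy 2: 105.1 km/h = 65.306 mph.
Spread: 75.870 − 65.306 = 10.6 mph.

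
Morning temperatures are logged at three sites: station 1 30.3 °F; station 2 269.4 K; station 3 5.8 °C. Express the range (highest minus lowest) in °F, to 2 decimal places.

station 1: 30.3 °F = -0.944 °C.
station 2: 269.4 K = -3.750 °C.
Spread: 5.800 − (-3.750) = 9.550 °C = 17.19 °F.

17.19 °F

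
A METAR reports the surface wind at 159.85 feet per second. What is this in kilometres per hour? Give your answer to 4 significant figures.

175.4 km/h

1 ft/s = 1.09728 km/h, so 159.85 × 1.09728 = 175.4 km/h.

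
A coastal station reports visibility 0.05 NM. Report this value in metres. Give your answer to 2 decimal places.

92.60 m

1 nmi = 1852 m, so 0.05 × 1852 = 92.60 m.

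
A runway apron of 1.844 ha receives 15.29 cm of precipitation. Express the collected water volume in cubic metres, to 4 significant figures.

2819 cubic metres

Depth: 15.29 cm × 10 = 152.9 mm.
Area: 1.844 ha = 18440 m².
1 mm over 1 m² is 1 L, so volume = 152.9 × 18440 = 2819476 L = 2819 m³.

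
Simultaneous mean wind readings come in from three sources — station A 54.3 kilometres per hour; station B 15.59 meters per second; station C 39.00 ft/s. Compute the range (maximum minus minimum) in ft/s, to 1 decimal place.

station A: 54.3 km/h = 49.486 ft/s.
station B: 15.59 m/s = 51.148 ft/s.
Spread: 51.148 − 39.000 = 12.1 ft/s.

12.1 ft/s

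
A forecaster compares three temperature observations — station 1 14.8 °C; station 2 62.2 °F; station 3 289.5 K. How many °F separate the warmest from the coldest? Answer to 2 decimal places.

station 2: 62.2 °F = 16.778 °C.
station 3: 289.5 K = 16.350 °C.
Spread: 16.778 − 14.800 = 1.978 °C = 3.56 °F.

3.56 °F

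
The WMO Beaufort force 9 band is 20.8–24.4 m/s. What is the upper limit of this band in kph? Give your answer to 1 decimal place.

87.8 km/h

20.8–24.4 m/s × 3.6 = 74.9–87.8 km/h.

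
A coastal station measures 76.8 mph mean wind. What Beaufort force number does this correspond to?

76.8 mph = 34.3 m/s, which is Beaufort 12 (hurricane force, ≥32.7 m/s).

Beaufort force 12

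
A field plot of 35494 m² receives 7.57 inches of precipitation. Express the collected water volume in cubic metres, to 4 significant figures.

6825 cubic metres

Depth: 7.57 in × 25.4 = 192.278 mm.
1 mm over 1 m² is 1 L, so volume = 192.278 × 35494 = 6824715.3 L = 6825 m³.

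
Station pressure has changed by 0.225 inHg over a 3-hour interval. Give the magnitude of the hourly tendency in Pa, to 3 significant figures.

254 Pa per hour

0.225 inHg / 3 h × 3386.39 Pa/inHg = 254 Pa/h.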